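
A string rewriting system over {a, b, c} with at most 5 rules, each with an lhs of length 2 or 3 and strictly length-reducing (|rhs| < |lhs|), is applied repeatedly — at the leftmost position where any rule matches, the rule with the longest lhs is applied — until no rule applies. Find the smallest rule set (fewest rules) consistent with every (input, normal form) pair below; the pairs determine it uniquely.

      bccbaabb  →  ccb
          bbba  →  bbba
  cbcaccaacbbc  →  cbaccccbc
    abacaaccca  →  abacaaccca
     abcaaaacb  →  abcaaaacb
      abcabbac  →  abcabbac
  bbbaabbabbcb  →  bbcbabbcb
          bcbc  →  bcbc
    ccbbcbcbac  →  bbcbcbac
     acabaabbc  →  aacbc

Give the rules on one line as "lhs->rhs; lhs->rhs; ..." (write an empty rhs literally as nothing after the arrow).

  | bccbaabb => cbaabb => cbccb => ccb
  | bbba
  | cbcaccaacbbc => cbaccaacbbc => cbaccaabbc => cbaccccbc
  | abacaaccca

aab->cc; bcc->c; cac->ac; cbb->bb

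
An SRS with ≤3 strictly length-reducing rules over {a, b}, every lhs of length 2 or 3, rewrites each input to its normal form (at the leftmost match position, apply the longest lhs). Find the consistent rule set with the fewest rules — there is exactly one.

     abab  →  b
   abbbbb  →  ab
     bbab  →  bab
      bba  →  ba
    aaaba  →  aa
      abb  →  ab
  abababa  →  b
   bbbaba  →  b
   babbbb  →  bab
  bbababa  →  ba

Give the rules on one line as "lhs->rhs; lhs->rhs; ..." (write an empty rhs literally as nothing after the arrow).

  | abab => b
  | abbbbb => abbbb => abbb => abb => ab
  | bbab => bab
  | bba => ba

aba->; bb->b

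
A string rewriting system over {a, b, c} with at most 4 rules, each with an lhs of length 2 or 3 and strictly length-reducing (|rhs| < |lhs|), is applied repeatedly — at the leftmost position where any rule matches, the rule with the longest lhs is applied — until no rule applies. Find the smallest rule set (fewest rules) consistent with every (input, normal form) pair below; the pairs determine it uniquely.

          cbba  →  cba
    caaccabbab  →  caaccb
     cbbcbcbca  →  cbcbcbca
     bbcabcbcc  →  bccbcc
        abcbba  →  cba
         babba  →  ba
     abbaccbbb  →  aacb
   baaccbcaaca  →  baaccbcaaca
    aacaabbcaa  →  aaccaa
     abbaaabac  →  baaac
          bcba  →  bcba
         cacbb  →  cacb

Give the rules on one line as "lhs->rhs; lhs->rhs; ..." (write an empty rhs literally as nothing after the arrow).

ab->; bac->aa; bb->b

  | cbba => cba
  | caaccabbab => caaccbab => caaccb
  | cbbcbcbca => cbcbcbca
  | bbcabcbcc => bcabcbcc => bccbcc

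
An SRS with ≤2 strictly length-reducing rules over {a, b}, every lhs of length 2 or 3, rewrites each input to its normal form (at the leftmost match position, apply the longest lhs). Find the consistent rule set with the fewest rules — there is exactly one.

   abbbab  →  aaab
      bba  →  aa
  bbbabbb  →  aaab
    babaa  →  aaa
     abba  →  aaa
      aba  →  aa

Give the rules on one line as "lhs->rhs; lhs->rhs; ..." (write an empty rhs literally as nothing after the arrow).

ba->a; bb->a

  | abbbab => aabab => aaab
  | bba => aa
  | bbbabbb => ababbb => aabbb => aaab
  | babaa => abaa => aaa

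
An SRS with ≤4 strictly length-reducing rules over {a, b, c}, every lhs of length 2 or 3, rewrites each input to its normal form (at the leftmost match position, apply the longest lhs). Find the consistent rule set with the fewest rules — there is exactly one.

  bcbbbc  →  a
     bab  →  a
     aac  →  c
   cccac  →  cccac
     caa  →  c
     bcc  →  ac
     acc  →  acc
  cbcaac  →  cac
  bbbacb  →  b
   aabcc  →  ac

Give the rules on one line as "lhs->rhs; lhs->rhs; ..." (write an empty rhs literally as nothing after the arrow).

  | bcbbbc => abbbc => aabc => bc => a
  | bab => bb => a
  | aac => c
  | cccac

aa->; ba->b; bb->a; bc->a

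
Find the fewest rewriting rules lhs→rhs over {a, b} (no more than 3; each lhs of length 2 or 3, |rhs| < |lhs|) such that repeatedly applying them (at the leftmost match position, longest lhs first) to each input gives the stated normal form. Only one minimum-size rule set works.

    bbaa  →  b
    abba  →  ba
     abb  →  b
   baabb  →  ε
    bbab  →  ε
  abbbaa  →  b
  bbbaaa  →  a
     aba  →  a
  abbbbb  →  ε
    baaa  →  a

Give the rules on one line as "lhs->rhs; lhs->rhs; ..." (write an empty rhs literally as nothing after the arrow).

aa->b; ab->; bb->

  | bbaa => aa => b
  | abba => ba
  | abb => b
  | baabb => bbbb => bb => ε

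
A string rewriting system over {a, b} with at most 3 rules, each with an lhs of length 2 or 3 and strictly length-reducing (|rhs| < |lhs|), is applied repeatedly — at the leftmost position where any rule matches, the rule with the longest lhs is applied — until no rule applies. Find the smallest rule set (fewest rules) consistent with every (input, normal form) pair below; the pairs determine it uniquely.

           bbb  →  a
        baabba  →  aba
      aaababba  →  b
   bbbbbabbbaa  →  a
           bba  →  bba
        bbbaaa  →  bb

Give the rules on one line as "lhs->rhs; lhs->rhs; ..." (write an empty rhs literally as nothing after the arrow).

  | bbb => a
  | baabba => bbbba => aba
  | aaababba => bababba => aabba => bbba => aa => b
  | bbbbbabbbaa => abbabbbaa => ababbaa => aabaa => bbaa => bbb => a

aa->b; bab->a; bbb->a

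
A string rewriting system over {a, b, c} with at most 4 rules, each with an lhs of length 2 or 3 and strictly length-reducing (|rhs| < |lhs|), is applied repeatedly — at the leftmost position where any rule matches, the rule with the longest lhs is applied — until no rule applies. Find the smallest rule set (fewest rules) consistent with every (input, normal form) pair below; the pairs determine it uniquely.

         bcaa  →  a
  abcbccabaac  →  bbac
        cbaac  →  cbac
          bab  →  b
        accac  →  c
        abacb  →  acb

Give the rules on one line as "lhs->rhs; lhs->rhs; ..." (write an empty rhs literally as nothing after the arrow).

aa->a; ab->; bc->; cca->b

  | bcaa => aa => a
  | abcbccabaac => cbccabaac => ccabaac => bbaac => bbac
  | cbaac => cbac
  | bab => b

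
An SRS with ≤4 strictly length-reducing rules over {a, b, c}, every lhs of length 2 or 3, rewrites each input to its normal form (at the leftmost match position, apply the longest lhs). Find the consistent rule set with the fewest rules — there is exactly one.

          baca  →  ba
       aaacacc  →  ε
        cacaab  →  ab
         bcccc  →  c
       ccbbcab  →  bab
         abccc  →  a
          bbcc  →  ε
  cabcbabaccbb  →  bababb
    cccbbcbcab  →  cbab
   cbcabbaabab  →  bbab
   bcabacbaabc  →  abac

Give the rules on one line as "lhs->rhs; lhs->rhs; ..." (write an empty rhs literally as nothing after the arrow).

  | baca => ba
  | aaacacc => cacacc => cacc => cc => ε
  | cacaab => caab => ab
  | bcccc => ccc => c

aa->c; bc->; ca->; cc->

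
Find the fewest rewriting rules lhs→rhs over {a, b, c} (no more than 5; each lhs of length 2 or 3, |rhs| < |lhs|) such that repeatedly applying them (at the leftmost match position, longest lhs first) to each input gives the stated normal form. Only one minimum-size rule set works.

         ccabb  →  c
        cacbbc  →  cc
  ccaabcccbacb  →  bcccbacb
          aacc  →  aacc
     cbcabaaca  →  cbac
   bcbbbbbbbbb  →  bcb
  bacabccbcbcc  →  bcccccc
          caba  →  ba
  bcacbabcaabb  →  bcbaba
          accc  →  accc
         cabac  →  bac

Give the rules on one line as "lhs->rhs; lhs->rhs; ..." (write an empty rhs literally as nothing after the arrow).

  | ccabb => cbb => c
  | cacbbc => cbbc => cc
  | ccaabcccbacb => cabcccbacb => bcccbacb
  | aacc

aca->c; bb->; ca->; cbc->cc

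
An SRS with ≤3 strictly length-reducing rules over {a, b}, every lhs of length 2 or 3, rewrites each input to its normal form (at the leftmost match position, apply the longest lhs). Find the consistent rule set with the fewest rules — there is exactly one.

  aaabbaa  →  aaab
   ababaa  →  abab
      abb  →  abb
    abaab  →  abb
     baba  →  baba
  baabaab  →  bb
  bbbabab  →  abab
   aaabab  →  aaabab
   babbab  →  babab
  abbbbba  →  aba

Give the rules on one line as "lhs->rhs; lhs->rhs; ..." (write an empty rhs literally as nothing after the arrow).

  | aaabbaa => aaabaa => aaab
  | ababaa => abab
  | abb
  | abaab => abb

baa->b; bba->ba; bbb->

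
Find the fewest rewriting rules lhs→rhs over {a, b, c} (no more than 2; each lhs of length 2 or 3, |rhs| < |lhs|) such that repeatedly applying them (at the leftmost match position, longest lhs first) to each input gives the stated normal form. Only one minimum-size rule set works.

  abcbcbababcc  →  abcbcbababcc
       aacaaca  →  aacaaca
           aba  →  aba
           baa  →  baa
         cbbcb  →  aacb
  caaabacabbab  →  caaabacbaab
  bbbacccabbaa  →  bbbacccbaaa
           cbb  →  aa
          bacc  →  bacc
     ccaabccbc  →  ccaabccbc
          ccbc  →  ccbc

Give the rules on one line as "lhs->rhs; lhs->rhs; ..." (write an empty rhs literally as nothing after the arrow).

abb->ba; cbb->aa

  | abcbcbababcc
  | aacaaca
  | aba
  | baa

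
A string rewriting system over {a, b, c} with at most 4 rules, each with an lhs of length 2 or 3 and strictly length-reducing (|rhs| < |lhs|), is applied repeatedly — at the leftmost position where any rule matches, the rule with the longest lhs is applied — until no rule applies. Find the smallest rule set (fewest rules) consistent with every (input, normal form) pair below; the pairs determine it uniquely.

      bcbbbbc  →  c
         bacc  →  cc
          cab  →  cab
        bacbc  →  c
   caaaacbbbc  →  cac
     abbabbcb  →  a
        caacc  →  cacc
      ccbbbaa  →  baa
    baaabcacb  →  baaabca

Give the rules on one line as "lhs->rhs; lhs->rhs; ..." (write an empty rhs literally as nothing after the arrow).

  | bcbbbbc => bbbbc => bbc => c
  | bacc => cc
  | cab
  | bacbc => cbc => c

aac->ac; bac->c; bb->; cb->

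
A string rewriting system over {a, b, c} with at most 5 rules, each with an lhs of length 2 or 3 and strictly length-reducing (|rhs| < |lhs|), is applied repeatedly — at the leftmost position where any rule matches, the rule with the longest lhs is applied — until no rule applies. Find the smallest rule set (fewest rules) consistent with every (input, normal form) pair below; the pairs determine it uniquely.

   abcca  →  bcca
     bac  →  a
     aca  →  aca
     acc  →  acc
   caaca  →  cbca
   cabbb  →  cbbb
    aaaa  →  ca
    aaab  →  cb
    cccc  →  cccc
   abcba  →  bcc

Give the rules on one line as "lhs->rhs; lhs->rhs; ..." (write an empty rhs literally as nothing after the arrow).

  | abcca => bcca
  | bac => a
  | aca
  | acc

aa->b; ab->b; ba->c; bac->a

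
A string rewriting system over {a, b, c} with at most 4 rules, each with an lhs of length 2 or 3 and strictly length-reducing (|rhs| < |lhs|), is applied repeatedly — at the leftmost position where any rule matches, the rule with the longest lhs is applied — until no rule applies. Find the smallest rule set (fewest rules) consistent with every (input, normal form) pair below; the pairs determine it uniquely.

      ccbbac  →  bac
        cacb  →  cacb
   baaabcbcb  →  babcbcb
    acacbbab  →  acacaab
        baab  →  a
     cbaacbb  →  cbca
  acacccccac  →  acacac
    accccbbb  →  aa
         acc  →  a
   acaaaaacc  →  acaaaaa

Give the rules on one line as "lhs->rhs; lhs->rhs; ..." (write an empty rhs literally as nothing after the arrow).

baa->b; bb->a; cc->; ccb->

  | ccbbac => bac
  | cacb
  | baaabcbcb => babcbcb
  | acacbbab => acacaab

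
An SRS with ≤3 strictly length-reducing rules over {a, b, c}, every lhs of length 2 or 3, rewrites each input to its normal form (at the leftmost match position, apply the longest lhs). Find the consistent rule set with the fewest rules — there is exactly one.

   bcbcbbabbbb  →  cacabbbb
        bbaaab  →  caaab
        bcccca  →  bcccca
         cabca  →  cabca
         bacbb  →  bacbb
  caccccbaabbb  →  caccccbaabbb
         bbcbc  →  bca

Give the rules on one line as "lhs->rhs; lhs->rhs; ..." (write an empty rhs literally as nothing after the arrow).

  | bcbcbbabbbb => bbabbabbbb => cabbabbbb => cacabbbb
  | bbaaab => caaab
  | bcccca
  | cabca

bba->ca; cbc->ba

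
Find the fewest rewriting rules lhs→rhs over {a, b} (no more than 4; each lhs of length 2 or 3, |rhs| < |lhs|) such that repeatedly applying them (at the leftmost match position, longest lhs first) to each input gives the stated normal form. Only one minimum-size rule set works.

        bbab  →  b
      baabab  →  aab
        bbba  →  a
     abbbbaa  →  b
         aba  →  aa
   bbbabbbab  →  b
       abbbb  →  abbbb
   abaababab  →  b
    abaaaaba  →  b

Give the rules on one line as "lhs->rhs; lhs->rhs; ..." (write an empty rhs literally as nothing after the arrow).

aaa->b; ba->a; bab->b; bba->ba

  | bbab => bab => b
  | baabab => aabab => aab
  | bbba => bba => ba => a
  | abbbbaa => abbbaa => abbaa => abaa => aaa => b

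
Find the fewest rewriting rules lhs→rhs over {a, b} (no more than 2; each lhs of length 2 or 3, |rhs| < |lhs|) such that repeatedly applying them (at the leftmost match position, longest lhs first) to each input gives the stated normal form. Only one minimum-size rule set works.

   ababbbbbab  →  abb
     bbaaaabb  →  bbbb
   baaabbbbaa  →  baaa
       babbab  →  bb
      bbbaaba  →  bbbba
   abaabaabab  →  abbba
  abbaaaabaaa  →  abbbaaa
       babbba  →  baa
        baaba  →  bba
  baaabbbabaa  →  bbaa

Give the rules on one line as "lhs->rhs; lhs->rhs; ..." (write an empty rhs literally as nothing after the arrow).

  | ababbbbbab => ababbbbab => ababbbab => ababbab => ababab => abaab => abb
  | bbaaaabb => bbaabb => bbbb
  | baaabbbbaa => babbbbaa => babbbaa => babbaa => babaa => baaa
  | babbab => babab => baab => bb

aab->b; bab->ba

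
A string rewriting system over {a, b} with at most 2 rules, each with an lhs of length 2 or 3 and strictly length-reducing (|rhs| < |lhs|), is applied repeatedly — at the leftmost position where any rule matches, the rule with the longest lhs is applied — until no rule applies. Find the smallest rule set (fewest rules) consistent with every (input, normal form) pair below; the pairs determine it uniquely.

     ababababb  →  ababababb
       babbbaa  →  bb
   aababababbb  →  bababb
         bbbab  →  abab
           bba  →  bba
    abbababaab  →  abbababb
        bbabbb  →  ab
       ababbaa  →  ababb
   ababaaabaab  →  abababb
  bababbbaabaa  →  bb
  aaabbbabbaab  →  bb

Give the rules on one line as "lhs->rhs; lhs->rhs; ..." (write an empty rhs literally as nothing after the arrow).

aa->; bbb->ab

  | ababababb
  | babbbaa => baabaa => bbaa => bb
  | aababababbb => babababbb => bababaab => bababb
  | bbbab => abab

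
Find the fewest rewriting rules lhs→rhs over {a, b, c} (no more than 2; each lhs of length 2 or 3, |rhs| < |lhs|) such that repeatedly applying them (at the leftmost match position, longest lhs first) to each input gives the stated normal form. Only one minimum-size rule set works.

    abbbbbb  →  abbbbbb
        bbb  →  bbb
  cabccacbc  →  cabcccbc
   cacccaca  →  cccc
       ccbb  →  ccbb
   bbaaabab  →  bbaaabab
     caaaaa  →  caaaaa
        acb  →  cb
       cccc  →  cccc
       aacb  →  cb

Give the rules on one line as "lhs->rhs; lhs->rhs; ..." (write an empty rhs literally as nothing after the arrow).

  | abbbbbb
  | bbb
  | cabccacbc => cabcccbc
  | cacccaca => ccccaca => cccc

ac->c; aca->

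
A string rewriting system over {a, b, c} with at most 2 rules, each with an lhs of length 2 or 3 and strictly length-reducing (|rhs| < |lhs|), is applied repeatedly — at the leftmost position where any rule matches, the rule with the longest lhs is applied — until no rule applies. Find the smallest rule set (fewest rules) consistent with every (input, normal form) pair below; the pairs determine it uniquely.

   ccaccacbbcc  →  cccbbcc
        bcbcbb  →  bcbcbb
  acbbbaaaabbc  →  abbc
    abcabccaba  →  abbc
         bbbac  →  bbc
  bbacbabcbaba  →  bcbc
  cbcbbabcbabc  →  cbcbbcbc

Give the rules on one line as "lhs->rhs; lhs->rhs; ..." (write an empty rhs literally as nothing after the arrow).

  | ccaccacbbcc => cccacbbcc => cccbbcc
  | bcbcbb
  | acbbbaaaabbc => acbbaaabbc => acbaabbc => acabbc => abbc
  | abcabccaba => abbccaba => abbcba => abbc

ba->; ca->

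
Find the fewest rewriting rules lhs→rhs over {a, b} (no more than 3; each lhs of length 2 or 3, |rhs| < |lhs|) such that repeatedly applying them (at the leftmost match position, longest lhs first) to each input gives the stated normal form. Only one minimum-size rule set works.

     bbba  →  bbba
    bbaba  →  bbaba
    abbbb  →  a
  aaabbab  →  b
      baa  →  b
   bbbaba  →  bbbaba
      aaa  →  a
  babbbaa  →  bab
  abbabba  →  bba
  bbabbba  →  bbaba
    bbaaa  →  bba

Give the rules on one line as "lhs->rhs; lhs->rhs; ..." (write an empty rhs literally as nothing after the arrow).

aa->; abb->a

  | bbba
  | bbaba
  | abbbb => abb => a
  | aaabbab => abbab => aab => b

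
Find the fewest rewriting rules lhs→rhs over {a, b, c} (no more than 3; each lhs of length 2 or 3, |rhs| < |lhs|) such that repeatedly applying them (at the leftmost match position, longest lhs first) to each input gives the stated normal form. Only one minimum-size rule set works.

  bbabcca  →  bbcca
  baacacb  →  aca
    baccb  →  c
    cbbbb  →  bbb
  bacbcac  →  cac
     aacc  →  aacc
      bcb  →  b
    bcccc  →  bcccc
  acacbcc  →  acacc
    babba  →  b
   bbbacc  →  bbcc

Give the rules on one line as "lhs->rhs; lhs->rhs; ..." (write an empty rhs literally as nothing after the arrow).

ba->; cb->

  | bbabcca => bbcca
  | baacacb => acacb => aca
  | baccb => ccb => c
  | cbbbb => bbb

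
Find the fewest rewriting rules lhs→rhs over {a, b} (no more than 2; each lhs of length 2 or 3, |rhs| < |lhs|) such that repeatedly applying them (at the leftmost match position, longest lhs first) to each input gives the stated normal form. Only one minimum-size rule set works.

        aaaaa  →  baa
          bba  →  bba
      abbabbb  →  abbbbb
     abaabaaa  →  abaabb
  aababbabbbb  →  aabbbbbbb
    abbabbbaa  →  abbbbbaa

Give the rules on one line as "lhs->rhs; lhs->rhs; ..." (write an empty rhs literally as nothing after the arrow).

aaa->b; bab->bb

  | aaaaa => baa
  | bba
  | abbabbb => abbbbb
  | abaabaaa => abaabb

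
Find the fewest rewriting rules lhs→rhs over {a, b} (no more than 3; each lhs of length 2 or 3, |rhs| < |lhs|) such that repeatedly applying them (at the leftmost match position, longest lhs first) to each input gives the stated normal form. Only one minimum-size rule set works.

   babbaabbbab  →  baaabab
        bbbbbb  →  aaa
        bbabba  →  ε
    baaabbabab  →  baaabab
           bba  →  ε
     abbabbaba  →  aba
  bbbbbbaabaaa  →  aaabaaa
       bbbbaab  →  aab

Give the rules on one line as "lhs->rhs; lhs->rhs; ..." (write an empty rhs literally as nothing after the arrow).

  | babbaabbbab => baabbbab => baaabab
  | bbbbbb => abbbb => aabb => aaa
  | bbabba => bba => ε
  | baaabbabab => baaabab

bb->a; bba->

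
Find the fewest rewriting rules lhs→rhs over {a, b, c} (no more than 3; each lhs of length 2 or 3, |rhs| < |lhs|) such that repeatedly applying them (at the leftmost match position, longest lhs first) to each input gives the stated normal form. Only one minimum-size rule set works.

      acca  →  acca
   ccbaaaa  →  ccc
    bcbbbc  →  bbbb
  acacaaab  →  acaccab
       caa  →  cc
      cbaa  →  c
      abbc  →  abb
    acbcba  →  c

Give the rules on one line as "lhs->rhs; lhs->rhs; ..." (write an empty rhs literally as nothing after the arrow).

aa->c; bc->b; cb->

  | acca
  | ccbaaaa => caaaa => ccaa => ccc
  | bcbbbc => bbbbc => bbbb
  | acacaaab => acaccab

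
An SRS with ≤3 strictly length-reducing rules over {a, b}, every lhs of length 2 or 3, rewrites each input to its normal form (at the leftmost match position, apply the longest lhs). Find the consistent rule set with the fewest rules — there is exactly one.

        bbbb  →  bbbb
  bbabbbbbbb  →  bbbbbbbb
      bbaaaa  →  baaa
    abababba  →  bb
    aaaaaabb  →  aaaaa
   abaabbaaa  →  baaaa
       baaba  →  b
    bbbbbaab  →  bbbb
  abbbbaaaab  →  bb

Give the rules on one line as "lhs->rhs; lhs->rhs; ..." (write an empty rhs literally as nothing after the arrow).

ab->b; abb->; bba->b

  | bbbb
  | bbabbbbbbb => bbbbbbbb
  | bbaaaa => baaa
  | abababba => bababba => bbabba => bbba => bb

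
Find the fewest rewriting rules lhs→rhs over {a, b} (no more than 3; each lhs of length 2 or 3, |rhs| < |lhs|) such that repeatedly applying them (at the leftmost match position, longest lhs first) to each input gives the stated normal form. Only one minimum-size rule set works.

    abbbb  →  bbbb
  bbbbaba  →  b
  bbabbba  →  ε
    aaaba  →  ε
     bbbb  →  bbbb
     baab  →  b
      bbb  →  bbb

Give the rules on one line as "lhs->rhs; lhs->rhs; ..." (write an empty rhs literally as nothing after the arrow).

  | abbbb => bbbb
  | bbbbaba => bbbaa => bba => b
  | bbabbba => babba => aba => ba => ε
  | aaaba => aaba => aba => ba => ε

ab->b; ba->; bab->a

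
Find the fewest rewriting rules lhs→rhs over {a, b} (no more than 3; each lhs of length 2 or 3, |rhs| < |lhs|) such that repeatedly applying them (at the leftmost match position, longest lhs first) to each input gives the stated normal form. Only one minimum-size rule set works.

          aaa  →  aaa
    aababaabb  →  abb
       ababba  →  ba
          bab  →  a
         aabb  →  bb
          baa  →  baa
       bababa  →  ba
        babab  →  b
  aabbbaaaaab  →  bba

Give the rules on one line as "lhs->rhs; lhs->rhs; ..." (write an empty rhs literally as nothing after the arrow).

  | aaa
  | aababaabb => babaabb => aaabb => abb
  | ababba => aaba => ba
  | bab => a

aab->b; bab->a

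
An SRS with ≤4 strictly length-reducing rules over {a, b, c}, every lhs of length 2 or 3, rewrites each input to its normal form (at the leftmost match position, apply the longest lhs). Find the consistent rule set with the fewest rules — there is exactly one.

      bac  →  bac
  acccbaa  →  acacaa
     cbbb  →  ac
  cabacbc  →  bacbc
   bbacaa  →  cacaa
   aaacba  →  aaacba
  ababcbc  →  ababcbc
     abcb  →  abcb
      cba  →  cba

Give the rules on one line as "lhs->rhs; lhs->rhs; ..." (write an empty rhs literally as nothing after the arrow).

bb->c; cab->b; ccb->ac

  | bac
  | acccbaa => acacaa
  | cbbb => ccb => ac
  | cabacbc => bacbc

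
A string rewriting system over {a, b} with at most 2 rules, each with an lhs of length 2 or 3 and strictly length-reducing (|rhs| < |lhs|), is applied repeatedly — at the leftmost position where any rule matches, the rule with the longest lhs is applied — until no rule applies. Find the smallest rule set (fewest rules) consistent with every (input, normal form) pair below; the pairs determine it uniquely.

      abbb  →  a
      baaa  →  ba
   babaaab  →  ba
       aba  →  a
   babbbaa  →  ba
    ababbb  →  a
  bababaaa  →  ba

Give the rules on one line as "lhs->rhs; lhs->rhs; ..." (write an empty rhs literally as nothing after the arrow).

  | abbb => abb => ab => a
  | baaa => baa => ba
  | babaaab => baaaab => baaab => baab => bab => ba
  | aba => aa => a

aa->a; ab->a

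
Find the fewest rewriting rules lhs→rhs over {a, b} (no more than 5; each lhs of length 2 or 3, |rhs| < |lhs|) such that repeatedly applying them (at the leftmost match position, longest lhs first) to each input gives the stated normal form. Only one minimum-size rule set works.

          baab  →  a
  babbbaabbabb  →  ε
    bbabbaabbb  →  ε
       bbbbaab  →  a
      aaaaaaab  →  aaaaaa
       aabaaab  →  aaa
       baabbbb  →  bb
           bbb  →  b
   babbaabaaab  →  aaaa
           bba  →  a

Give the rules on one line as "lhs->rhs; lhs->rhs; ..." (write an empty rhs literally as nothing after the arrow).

ab->; ba->a; bab->ba; bbb->b

  | baab => aab => a
  | babbbaabbabb => babbaabbabb => babaabbabb => baaabbabb => aaabbabb => aababb => aabb => ab => ε
  | bbabbaabbb => bbabaabbb => bbaaabbb => baaabbb => aaabbb => aabb => ab => ε
  | bbbbaab => bbaab => baab => aab => a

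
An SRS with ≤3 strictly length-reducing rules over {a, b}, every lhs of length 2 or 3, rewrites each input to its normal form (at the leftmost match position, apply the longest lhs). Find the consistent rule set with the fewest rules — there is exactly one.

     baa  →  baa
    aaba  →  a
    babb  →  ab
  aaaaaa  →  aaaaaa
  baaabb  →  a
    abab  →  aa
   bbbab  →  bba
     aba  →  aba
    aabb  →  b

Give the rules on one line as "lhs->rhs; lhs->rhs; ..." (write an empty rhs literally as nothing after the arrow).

  | baa
  | aaba => a
  | babb => ab
  | aaaaaa

aab->; bab->a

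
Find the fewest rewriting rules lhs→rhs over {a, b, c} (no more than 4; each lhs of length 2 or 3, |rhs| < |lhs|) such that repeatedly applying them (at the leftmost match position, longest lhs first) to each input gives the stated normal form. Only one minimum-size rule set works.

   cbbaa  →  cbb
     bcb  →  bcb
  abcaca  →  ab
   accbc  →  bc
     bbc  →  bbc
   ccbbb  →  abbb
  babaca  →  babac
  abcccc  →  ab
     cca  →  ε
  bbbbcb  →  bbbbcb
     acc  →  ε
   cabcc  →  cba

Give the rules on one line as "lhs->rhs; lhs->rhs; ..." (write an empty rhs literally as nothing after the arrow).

aa->; ca->c; cc->a

  | cbbaa => cbb
  | bcb
  | abcaca => abcca => abaa => ab
  | accbc => aabc => bc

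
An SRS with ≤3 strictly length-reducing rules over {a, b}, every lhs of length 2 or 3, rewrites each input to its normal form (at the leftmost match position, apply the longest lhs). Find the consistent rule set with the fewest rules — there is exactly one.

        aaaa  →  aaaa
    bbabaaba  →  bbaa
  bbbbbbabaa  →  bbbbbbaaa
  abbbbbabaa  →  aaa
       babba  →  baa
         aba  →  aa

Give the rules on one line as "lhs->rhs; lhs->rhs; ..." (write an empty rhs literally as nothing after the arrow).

  | aaaa
  | bbabaaba => bbaaaba => bbaaba => bbaba => bbaa
  | bbbbbbabaa => bbbbbbaaa
  | abbbbbabaa => abbbbabaa => abbbabaa => abbabaa => ababaa => aabaa => abaa => aaa

aab->ab; ab->a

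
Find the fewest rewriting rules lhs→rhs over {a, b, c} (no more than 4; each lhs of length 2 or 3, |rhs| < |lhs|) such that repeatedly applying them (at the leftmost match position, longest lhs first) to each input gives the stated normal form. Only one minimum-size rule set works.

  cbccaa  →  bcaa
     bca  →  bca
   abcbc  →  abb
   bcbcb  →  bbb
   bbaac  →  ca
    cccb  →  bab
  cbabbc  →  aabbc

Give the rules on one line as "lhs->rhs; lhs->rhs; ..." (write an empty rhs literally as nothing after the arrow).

ac->b; bba->cc; cb->a; ccc->ba

  | cbccaa => accaa => bcaa
  | bca
  | abcbc => abac => abb
  | bcbcb => bacb => bbb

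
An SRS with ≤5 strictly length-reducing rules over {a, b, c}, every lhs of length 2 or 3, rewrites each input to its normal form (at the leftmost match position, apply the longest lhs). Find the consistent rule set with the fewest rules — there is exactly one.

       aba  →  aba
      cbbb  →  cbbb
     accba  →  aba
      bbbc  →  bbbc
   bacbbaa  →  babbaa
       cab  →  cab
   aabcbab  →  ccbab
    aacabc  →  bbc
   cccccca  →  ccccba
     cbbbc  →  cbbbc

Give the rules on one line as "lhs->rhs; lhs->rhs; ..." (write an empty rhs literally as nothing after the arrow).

  | aba
  | cbbb
  | accba => acba => aba
  | bbbc

aaa->b; aab->c; ac->a; cca->ba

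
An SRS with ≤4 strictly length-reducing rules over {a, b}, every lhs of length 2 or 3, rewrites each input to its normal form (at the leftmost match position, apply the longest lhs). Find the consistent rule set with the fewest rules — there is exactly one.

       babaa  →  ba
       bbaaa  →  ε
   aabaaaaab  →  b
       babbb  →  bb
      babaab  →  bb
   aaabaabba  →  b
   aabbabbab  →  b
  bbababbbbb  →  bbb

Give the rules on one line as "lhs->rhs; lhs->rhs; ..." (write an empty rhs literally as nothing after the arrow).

  | babaa => bbaa => aba => ba
  | bbaaa => abaa => baa => ε
  | aabaaaaab => abaaaaab => baaaaab => aaab => aab => ab => b
  | babbb => bb

ab->b; abb->; baa->; bba->ab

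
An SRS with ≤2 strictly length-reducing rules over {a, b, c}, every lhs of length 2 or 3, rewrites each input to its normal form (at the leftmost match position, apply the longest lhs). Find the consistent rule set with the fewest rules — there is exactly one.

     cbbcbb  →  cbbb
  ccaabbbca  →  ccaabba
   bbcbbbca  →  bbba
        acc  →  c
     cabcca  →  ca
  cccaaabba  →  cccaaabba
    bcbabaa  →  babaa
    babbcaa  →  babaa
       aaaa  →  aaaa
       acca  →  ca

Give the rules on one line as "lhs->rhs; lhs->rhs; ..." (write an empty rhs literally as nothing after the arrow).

ac->; bc->

  | cbbcbb => cbbb
  | ccaabbbca => ccaabba
  | bbcbbbca => bbbbca => bbba
  | acc => c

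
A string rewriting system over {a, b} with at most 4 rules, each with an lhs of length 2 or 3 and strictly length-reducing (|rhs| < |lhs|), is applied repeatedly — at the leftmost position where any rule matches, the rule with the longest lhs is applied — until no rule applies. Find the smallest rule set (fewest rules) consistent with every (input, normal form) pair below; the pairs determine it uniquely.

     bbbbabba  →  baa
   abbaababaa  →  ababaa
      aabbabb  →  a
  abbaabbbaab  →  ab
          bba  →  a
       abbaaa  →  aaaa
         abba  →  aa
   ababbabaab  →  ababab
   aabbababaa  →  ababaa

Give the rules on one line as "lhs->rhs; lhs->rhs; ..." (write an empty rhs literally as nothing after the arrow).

aab->ab; bb->; bbb->

  | bbbbabba => babba => baa
  | abbaababaa => aaababaa => aababaa => ababaa
  | aabbabb => abbabb => aabb => abb => a
  | abbaabbbaab => aaabbbaab => aabbbaab => abbbaab => aaab => aab => ab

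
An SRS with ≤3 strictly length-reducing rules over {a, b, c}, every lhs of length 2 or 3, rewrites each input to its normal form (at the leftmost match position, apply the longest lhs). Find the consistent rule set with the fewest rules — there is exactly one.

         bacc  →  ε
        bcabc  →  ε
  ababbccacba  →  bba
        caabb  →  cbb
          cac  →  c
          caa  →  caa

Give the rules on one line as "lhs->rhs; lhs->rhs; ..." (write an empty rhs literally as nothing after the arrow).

  | bacc => bc => ε
  | bcabc => abc => bc => ε
  | ababbccacba => babbccacba => bbbccacba => bbcacba => bacba => bba
  | caabb => cabb => cbb

ab->b; ac->; bc->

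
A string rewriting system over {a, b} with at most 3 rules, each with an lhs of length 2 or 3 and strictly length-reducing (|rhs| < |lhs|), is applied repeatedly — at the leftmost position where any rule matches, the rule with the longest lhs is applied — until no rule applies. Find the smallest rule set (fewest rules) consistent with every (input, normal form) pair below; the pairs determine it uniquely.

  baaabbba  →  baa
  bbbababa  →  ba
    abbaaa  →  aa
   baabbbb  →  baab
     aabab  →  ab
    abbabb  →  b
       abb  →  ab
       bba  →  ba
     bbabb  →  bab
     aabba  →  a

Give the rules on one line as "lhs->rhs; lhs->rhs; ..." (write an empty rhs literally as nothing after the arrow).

  | baaabbba => baaabba => baaaba => baa
  | bbbababa => bbababa => bababa => bba => ba
  | abbaaa => abaaa => aa
  | baabbbb => baabbb => baabb => baab

aba->; bb->b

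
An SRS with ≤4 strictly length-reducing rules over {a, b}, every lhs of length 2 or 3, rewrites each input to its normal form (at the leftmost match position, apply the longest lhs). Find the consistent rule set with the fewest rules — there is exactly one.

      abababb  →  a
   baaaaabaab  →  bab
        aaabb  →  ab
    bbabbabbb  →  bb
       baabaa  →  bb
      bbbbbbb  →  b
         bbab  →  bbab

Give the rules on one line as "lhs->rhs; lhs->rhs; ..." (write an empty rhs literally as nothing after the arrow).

aba->b; abb->ba; bbb->

  | abababb => bbabb => bbba => a
  | baaaaabaab => baaaabab => baaabb => baaba => bab
  | aaabb => aaba => ab
  | bbabbabbb => bbbaabbb => aabbb => abab => bb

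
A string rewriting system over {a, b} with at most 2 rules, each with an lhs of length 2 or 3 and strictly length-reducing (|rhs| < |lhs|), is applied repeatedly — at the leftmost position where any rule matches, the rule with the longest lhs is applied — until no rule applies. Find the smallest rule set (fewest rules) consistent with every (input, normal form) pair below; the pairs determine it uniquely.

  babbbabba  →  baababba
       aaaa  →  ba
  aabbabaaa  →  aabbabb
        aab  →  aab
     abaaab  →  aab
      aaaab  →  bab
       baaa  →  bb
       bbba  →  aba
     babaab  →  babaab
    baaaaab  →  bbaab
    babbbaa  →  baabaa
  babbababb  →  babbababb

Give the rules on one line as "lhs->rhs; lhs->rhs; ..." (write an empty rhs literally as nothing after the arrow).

  | babbbabba => baababba
  | aaaa => ba
  | aabbabaaa => aabbabb
  | aab

aaa->b; bbb->ab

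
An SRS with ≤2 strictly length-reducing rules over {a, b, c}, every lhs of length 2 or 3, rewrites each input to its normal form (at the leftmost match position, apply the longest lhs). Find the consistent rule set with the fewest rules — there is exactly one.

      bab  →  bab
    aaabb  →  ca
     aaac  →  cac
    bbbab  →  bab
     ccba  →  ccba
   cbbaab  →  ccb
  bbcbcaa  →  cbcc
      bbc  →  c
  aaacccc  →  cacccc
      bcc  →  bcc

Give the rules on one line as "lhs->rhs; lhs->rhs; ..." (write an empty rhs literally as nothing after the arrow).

  | bab
  | aaabb => cabb => ca
  | aaac => cac
  | bbbab => bab

aa->c; bb->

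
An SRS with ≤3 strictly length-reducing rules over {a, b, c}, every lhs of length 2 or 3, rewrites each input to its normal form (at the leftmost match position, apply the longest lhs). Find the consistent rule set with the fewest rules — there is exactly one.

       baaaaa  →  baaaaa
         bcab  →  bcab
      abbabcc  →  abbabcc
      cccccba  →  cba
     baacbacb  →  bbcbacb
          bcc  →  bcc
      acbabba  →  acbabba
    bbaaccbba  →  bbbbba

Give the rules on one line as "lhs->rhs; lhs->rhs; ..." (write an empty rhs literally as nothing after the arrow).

aac->bc; ccb->b

  | baaaaa
  | bcab
  | abbabcc
  | cccccba => cccba => cba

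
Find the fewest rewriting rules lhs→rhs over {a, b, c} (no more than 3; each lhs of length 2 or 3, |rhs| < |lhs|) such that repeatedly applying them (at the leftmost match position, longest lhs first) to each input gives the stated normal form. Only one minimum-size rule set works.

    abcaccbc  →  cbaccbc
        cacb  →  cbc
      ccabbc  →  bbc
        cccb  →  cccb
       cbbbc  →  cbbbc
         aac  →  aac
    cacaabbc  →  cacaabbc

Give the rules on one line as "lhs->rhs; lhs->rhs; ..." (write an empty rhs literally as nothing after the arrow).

abc->cb; acb->bc; cca->

  | abcaccbc => cbaccbc
  | cacb => cbc
  | ccabbc => bbc
  | cccb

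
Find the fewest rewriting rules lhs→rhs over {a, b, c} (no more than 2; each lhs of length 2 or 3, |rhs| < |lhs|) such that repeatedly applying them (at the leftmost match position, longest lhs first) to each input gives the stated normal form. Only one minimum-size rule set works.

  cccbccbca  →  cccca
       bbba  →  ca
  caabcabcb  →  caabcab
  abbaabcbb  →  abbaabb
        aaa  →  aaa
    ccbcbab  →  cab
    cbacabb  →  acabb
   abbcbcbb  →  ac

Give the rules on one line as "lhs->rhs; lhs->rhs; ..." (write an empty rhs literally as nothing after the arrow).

  | cccbccbca => ccccbca => cccca
  | bbba => ca
  | caabcabcb => caabcab
  | abbaabcbb => abbaabb

bbb->c; cb->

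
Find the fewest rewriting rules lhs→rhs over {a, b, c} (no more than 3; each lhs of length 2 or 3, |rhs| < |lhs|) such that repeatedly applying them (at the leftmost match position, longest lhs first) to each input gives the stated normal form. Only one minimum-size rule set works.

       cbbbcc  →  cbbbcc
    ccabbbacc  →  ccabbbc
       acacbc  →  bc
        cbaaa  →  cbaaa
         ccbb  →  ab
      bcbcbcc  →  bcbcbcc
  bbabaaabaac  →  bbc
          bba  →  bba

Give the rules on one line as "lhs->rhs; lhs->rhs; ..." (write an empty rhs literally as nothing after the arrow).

  | cbbbcc
  | ccabbbacc => ccabbbc
  | acacbc => acbc => bc
  | cbaaa

aba->c; ac->; ccb->a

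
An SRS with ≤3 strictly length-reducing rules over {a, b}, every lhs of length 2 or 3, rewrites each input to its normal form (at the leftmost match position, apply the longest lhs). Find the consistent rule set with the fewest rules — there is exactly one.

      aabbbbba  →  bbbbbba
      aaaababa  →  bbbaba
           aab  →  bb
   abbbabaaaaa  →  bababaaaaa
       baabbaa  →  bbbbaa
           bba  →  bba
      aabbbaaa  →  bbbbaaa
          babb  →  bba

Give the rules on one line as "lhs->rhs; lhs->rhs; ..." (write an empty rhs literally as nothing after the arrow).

aab->bb; abb->ba

  | aabbbbba => bbbbbba
  | aaaababa => aabbaba => bbbaba
  | aab => bb
  | abbbabaaaaa => bababaaaaa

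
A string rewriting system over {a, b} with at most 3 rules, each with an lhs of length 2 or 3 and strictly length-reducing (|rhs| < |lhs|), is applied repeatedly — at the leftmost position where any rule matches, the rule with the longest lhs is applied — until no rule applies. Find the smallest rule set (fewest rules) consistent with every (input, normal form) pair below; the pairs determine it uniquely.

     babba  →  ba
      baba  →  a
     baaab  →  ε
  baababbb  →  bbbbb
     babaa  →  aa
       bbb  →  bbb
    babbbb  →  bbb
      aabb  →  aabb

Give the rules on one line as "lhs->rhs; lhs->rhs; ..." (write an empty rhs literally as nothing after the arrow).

  | babba => ba
  | baba => a
  | baaab => bab => ε
  | baababbb => bbabbb => bbbbb

baa->b; bab->; bba->bb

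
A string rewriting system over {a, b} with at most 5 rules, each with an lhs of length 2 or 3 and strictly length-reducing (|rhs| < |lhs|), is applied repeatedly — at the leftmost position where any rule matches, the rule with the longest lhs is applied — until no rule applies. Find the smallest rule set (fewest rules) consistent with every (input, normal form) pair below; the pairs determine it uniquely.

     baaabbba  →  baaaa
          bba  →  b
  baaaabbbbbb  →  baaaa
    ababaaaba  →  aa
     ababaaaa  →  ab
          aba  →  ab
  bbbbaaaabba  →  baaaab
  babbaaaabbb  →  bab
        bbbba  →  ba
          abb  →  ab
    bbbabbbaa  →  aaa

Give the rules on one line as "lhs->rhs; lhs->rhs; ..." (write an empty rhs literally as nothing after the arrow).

aba->ab; bb->b; bba->bb; bbb->

  | baaabbba => baaaa
  | bba => bb => b
  | baaaabbbbbb => baaaabbb => baaaa
  | ababaaaba => abbaaaba => abbaaba => abbaba => abbba => aa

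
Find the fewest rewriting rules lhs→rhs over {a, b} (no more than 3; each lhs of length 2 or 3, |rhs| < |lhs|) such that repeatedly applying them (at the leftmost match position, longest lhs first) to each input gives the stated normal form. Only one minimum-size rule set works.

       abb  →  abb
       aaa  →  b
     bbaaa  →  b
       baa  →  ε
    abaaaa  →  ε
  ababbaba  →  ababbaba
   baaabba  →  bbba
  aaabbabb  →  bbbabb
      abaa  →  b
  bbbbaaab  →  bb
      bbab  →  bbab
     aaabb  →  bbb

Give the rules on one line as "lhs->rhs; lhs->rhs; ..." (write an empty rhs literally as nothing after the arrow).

  | abb
  | aaa => b
  | bbaaa => baaa => aaa => b
  | baa => aa => ε

aa->; aaa->b; baa->aa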